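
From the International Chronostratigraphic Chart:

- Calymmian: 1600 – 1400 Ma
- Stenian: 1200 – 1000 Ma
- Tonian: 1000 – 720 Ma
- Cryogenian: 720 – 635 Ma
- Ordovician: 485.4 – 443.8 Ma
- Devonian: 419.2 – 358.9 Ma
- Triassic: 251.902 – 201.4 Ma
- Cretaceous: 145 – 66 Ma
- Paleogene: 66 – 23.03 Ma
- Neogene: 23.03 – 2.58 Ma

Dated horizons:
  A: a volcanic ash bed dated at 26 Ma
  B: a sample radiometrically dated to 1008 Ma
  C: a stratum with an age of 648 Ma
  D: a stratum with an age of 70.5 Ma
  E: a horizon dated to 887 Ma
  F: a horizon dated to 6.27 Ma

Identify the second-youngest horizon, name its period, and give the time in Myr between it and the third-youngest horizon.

A, in the Paleogene; 44.5 million years to D

Sorted youngest-first by Ma: F (6.27), A (26), D (70.5), C (648), E (887), B (1008).
The second youngest is A at 26 Ma, which lies in 66–23.03 Ma: the Paleogene.
The third youngest is D at 70.5 Ma; separation = |26 − 70.5| = 44.5 Myr.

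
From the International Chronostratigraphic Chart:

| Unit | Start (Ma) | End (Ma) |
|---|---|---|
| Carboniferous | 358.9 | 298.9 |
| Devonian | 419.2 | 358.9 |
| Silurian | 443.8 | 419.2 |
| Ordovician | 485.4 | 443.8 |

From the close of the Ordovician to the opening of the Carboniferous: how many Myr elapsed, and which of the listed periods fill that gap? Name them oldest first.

84.9 million years; Silurian, Devonian

End of Ordovician = 443.8 Ma; start of Carboniferous = 358.9 Ma.
Gap = 443.8 − 358.9 = 84.9 Myr.
Periods wholly inside 443.8–358.9 Ma: Silurian (443.8–419.2), Devonian (419.2–358.9).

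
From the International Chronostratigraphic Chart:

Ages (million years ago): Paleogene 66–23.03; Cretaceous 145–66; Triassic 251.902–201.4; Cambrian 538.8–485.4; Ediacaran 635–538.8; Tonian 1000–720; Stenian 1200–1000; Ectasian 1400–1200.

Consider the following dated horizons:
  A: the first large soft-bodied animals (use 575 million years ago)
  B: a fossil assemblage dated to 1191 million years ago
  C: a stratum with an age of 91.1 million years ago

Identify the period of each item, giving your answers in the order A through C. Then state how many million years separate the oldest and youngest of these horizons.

Match each age against the start–end ranges in the excerpt: A = 575 Ma → Ediacaran (635–538.8); B = 1191 Ma → Stenian (1200–1000); C = 91.1 Ma → Cretaceous (145–66).
The largest age is 1191 Ma and the smallest is 91.1 Ma; their difference is 1099.9 Myr.

A — Ediacaran; B — Stenian; C — Cretaceous; span 1099.9 million years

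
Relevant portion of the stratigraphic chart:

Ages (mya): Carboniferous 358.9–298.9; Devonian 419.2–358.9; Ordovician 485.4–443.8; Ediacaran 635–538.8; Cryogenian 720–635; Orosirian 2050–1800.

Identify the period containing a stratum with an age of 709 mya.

Cryogenian

709 Ma lies between 720 and 635 Ma, so it falls in the Cryogenian.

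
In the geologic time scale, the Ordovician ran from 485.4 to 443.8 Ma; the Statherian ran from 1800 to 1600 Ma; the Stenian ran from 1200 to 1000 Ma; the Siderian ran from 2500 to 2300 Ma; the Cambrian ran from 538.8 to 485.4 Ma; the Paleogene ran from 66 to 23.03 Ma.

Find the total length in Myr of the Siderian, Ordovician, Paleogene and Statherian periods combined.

Duration is start − end for each: (2500 − 2300) + (485.4 − 443.8) + (66 − 23.03) + (1800 − 1600).
That is 200 + 41.6 + 42.97 + 200, which totals 484.57 million years.

484.57 million years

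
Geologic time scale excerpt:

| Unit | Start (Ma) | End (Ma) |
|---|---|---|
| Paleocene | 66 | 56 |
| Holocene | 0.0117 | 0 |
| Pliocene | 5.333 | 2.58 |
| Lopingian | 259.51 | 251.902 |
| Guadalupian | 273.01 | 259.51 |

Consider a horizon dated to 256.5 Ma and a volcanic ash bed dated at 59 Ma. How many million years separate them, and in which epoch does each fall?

Elapsed time: 256.5 − 59 = 197.5 Myr.
256.5 Ma lies within 259.51–251.902 Ma: Lopingian.
59 Ma lies within 66–56 Ma: Paleocene.

197.5 million years apart; the first in the Lopingian, the second in the Paleocene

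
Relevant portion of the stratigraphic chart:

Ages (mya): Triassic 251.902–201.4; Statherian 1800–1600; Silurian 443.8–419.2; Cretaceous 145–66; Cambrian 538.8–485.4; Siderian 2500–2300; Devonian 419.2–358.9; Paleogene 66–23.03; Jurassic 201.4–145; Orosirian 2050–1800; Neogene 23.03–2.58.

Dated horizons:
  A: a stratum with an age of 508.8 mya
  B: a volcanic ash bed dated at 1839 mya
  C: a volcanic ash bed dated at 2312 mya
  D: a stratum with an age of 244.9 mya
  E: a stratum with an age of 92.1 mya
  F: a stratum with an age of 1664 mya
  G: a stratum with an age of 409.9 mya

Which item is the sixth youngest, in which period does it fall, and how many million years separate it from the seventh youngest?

Sorted youngest-first by Ma: E (92.1), D (244.9), G (409.9), A (508.8), F (1664), B (1839), C (2312).
The sixth youngest is B at 1839 Ma, which lies in 2050–1800 Ma: the Orosirian.
The seventh youngest is C at 2312 Ma; separation = |1839 − 2312| = 473 Myr.

B, in the Orosirian; 473 million years to C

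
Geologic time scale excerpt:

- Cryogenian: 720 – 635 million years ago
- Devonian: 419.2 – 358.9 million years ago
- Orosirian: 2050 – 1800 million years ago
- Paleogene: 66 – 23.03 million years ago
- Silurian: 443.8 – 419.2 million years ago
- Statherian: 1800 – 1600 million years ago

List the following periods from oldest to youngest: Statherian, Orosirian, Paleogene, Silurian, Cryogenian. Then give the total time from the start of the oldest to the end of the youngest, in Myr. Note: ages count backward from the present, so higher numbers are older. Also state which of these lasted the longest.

From the excerpt: Statherian 1800–1600; Orosirian 2050–1800; Paleogene 66–23.03; Silurian 443.8–419.2; Cryogenian 720–635 (Ma).
Larger Ma is earlier, so the oldest is Orosirian and the youngest is Paleogene; oldest to youngest: Orosirian, Statherian, Cryogenian, Silurian, Paleogene.
Oldest start 2050 minus youngest end 23.03 gives 2026.97 Myr overall.
Individual lengths (start − end): Cryogenian 85; Paleogene 42.97; Statherian 200; Silurian 24.6; Orosirian 250. The largest is Orosirian at 250 Myr.

Orosirian, Statherian, Cryogenian, Silurian, Paleogene; total span 2026.97 Myr; longest is Orosirian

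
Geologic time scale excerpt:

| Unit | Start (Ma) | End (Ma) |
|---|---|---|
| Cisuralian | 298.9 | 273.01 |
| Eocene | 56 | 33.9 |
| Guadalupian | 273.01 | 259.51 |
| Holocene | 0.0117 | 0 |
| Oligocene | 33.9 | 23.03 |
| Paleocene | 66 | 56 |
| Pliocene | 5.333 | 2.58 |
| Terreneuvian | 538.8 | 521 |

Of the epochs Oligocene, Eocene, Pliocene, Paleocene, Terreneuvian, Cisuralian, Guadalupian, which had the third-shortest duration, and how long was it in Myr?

Durations: Oligocene 10.87; Eocene 22.1; Pliocene 2.753; Paleocene 10; Terreneuvian 17.8; Cisuralian 25.89; Guadalupian 13.5 Myr.
Sorted shortest-first: Pliocene (2.753), Paleocene (10), Oligocene (10.87), Guadalupian (13.5), Terreneuvian (17.8), Eocene (22.1), Cisuralian (25.89).
The third shortest is Oligocene at 10.87 Myr.

Oligocene, 10.87 million years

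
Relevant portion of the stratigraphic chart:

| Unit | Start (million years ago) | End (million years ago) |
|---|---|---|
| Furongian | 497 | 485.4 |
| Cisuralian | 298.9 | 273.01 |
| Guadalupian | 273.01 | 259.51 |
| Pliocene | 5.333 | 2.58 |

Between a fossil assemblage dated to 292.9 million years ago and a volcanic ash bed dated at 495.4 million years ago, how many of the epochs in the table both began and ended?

Checking each listed span, none has both start < 495.4 Ma and end > 292.9 Ma — every epoch straddles one of the two dates or lies outside them — so the count is 0.

0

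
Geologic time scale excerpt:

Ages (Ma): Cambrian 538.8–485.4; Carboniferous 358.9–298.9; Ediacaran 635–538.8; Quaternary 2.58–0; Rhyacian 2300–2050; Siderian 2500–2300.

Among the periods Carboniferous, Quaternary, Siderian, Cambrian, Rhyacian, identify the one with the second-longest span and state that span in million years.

Start − end for each: Carboniferous 358.9 − 298.9 = 60; Quaternary 2.58 − 0 = 2.58; Siderian 2500 − 2300 = 200; Cambrian 538.8 − 485.4 = 53.4; Rhyacian 2300 − 2050 = 250.
Ranking these from longest: Rhyacian > Siderian > Carboniferous > Cambrian > Quaternary.
Position 2 in that ranking is Siderian, which lasted 200 Myr.

Siderian, 200 million years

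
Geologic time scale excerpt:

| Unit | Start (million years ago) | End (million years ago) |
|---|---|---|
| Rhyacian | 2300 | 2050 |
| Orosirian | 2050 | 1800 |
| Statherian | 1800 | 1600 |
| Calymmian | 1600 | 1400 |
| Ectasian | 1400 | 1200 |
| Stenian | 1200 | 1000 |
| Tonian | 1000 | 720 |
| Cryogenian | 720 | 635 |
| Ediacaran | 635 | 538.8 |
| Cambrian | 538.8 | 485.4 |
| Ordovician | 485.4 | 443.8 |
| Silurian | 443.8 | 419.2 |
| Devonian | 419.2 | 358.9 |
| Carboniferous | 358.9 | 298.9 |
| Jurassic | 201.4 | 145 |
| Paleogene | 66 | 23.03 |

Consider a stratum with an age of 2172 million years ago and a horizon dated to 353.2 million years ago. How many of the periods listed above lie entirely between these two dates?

12

The older date is 2172 Ma and the younger is 353.2 Ma.
Periods with start < 2172 and end > 353.2 Ma: Orosirian (2050–1800), Statherian (1800–1600), Calymmian (1600–1400), Ectasian (1400–1200), Stenian (1200–1000), Tonian (1000–720), Cryogenian (720–635), Ediacaran (635–538.8), Cambrian (538.8–485.4), Ordovician (485.4–443.8), Silurian (443.8–419.2), Devonian (419.2–358.9).
That is 12 complete periods.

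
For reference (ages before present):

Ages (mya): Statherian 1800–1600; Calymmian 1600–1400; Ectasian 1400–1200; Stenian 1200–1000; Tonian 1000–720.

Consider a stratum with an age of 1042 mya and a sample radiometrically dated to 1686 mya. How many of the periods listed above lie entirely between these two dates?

1686 Ma sits inside the Statherian (1800–1600) and 1042 Ma inside the Stenian (1200–1000); neither of those is wholly between the two dates.
The listed periods lying completely between them are Calymmian, Ectasian — 2 in all.

2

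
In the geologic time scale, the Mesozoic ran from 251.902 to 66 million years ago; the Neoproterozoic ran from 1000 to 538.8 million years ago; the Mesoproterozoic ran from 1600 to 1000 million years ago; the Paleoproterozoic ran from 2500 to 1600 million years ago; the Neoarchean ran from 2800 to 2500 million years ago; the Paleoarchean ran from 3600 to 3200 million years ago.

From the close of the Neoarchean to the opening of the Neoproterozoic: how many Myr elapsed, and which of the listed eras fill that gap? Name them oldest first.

The Neoarchean closes at 2500 Ma and the Neoproterozoic opens at 1000 Ma, so the interval is 2500 − 1000 = 1500 Myr.
An era fits inside if it starts at or after 2500 Ma and ends at or before 1000 Ma; oldest first that gives Paleoproterozoic, Mesoproterozoic.

1500 million years; Paleoproterozoic, Mesoproterozoic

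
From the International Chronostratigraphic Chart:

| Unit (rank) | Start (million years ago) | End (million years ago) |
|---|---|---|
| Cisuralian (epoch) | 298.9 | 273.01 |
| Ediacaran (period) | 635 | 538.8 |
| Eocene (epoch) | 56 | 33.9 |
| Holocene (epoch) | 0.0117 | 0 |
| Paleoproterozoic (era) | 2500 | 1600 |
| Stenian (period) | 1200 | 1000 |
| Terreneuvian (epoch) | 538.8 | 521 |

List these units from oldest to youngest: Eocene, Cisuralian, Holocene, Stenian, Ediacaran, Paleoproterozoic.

The oldest of these is Paleoproterozoic (starts 2500 Ma) and the youngest is Holocene (ends 0 Ma).
In between, by decreasing start age: Stenian (1200), Ediacaran (635), Cisuralian (298.9), Eocene (56).

Paleoproterozoic, Stenian, Ediacaran, Cisuralian, Eocene, Holocene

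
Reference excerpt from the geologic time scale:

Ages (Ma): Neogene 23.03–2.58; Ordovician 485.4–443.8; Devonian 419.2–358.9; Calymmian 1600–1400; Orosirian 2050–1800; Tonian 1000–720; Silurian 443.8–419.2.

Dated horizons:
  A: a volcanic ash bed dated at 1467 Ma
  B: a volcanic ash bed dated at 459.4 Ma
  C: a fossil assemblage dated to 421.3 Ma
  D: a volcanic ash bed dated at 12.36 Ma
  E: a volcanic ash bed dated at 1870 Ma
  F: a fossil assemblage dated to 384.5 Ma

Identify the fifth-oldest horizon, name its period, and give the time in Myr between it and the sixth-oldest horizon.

F, in the Devonian; 372.14 million years to D

Larger Ma means older, so oldest first: E 1870 > A 1467 > B 459.4 > C 421.3 > F 384.5 > D 12.36.
Counting 5 along gives F (384.5 Ma); the excerpt puts that inside the Devonian, 419.2–358.9 Ma.
Next in line is D (12.36 Ma), and 384.5 − 12.36 = 372.14 Myr.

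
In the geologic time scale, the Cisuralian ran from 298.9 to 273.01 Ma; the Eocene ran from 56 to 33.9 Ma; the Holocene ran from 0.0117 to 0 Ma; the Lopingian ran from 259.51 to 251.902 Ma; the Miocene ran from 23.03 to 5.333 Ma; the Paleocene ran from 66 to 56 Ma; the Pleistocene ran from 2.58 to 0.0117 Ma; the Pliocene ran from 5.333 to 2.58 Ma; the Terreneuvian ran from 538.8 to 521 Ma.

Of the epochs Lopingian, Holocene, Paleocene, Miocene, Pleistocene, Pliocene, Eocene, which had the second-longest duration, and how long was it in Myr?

Miocene, 17.697 million years

Start − end for each: Lopingian 259.51 − 251.902 = 7.608; Holocene 0.0117 − 0 = 0.0117; Paleocene 66 − 56 = 10; Miocene 23.03 − 5.333 = 17.697; Pleistocene 2.58 − 0.0117 = 2.5683; Pliocene 5.333 − 2.58 = 2.753; Eocene 56 − 33.9 = 22.1.
Ranking these from longest: Eocene > Miocene > Paleocene > Lopingian > Pliocene > Pleistocene > Holocene.
Position 2 in that ranking is Miocene, which lasted 17.697 Myr.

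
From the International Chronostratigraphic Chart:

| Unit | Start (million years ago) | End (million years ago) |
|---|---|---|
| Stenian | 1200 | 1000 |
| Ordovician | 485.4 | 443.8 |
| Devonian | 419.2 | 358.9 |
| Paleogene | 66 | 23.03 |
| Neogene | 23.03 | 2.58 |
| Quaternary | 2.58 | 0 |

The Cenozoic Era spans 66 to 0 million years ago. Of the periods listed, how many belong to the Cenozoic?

3

Periods inside 66–0 Ma: Paleogene, Neogene, Quaternary — 3 in total.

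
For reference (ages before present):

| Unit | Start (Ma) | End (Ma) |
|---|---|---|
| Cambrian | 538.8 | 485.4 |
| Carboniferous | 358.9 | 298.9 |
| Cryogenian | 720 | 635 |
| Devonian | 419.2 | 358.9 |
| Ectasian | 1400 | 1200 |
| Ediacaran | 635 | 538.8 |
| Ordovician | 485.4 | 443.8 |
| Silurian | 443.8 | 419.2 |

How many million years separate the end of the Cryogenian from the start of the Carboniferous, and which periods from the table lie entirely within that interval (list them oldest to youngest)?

End of Cryogenian = 635 Ma; start of Carboniferous = 358.9 Ma.
Gap = 635 − 358.9 = 276.1 Myr.
Periods wholly inside 635–358.9 Ma: Ediacaran (635–538.8), Cambrian (538.8–485.4), Ordovician (485.4–443.8), Silurian (443.8–419.2), Devonian (419.2–358.9).

276.1 million years; Ediacaran, Cambrian, Ordovician, Silurian, Devonian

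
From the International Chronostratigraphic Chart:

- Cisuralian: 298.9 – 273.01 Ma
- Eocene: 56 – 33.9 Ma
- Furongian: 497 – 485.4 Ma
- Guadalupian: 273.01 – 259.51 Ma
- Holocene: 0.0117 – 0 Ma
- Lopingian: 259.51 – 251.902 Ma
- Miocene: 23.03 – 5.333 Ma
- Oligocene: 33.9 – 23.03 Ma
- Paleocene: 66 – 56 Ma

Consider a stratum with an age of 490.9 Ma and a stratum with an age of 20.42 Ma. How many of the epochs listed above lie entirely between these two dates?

6

The older date is 490.9 Ma and the younger is 20.42 Ma.
Epochs with start < 490.9 and end > 20.42 Ma: Cisuralian (298.9–273.01), Guadalupian (273.01–259.51), Lopingian (259.51–251.902), Paleocene (66–56), Eocene (56–33.9), Oligocene (33.9–23.03).
That is 6 complete epochs.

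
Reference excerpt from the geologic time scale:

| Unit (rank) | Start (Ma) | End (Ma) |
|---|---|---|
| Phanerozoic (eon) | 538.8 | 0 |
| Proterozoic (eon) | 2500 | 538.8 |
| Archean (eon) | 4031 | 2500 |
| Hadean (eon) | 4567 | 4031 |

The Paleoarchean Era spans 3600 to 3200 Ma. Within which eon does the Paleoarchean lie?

The Paleoarchean (3600–3200 Ma) lies entirely within 4031–2500 Ma, the Archean Eon.

Archean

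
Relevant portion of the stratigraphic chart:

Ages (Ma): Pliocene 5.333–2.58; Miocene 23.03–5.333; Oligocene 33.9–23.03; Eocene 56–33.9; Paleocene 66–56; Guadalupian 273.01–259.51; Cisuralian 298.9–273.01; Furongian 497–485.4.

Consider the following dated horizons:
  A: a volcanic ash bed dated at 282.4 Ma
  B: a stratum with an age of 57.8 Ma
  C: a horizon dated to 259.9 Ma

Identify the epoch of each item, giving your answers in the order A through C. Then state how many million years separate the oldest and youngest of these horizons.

A — Cisuralian; B — Paleocene; C — Guadalupian; span 224.6 million years

A: 282.4 Ma lies in 298.9–273.01 Ma, so Cisuralian.
B: 57.8 Ma lies in 66–56 Ma, so Paleocene.
C: 259.9 Ma lies in 273.01–259.51 Ma, so Guadalupian.
Oldest = 282.4 Ma, youngest = 57.8 Ma → span 224.6 Myr.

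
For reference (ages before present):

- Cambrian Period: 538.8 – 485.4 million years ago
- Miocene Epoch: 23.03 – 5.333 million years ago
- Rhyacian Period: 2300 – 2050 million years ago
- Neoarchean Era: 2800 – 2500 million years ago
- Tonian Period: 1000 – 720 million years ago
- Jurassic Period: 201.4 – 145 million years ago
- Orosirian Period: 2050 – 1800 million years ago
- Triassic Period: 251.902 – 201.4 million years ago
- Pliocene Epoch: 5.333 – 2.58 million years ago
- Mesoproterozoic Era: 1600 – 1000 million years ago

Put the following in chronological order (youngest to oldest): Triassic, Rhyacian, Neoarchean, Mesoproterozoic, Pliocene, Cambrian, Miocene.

Pliocene, Miocene, Triassic, Cambrian, Mesoproterozoic, Rhyacian, Neoarchean

Read off each span (Ma): Triassic 251.902–201.4; Rhyacian 2300–2050; Neoarchean 2800–2500; Mesoproterozoic 1600–1000; Pliocene 5.333–2.58; Cambrian 538.8–485.4; Miocene 23.03–5.333.
Larger Ma is older, so oldest→youngest is Neoarchean, Rhyacian, Mesoproterozoic, Cambrian, Triassic, Miocene, Pliocene; reverse it for youngest→oldest.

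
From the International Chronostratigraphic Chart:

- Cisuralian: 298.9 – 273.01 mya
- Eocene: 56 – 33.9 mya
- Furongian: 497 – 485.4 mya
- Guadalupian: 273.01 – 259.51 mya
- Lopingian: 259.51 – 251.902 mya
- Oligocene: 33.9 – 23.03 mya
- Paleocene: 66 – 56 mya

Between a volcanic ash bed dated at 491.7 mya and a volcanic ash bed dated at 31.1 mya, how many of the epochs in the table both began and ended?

The older date is 491.7 Ma and the younger is 31.1 Ma.
Epochs with start < 491.7 and end > 31.1 Ma: Cisuralian (298.9–273.01), Guadalupian (273.01–259.51), Lopingian (259.51–251.902), Paleocene (66–56), Eocene (56–33.9).
That is 5 complete epochs.

5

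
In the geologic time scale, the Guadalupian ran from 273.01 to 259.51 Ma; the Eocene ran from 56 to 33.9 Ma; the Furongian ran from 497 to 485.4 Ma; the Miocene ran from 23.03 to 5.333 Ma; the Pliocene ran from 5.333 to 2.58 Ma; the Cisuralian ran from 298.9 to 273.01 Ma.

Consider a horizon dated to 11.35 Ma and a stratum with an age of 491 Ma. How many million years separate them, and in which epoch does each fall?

Elapsed time: 491 − 11.35 = 479.65 Myr.
11.35 Ma lies within 23.03–5.333 Ma: Miocene.
491 Ma lies within 497–485.4 Ma: Furongian.

479.65 million years apart; the first in the Miocene, the second in the Furongian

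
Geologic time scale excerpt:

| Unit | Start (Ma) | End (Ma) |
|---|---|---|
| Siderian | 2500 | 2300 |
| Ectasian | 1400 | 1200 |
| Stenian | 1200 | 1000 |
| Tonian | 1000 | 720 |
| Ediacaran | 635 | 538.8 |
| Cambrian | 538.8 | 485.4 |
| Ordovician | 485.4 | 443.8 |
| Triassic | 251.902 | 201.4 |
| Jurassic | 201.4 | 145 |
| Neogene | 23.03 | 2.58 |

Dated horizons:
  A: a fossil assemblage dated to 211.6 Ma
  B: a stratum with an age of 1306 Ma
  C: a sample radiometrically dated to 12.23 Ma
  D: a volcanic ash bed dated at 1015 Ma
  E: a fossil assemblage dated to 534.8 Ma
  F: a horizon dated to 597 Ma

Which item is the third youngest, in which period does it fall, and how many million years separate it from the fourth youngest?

E, in the Cambrian; 62.2 million years to F

Sorted youngest-first by Ma: C (12.23), A (211.6), E (534.8), F (597), D (1015), B (1306).
The third youngest is E at 534.8 Ma, which lies in 538.8–485.4 Ma: the Cambrian.
The fourth youngest is F at 597 Ma; separation = |534.8 − 597| = 62.2 Myr.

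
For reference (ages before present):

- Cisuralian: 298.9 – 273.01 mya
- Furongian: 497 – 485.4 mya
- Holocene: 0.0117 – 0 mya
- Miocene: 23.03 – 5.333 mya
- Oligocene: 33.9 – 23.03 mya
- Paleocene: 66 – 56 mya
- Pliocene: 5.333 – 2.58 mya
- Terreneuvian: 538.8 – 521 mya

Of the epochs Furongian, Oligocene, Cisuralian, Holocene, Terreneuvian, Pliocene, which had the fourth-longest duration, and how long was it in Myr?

Durations: Furongian 11.6; Oligocene 10.87; Cisuralian 25.89; Holocene 0.0117; Terreneuvian 17.8; Pliocene 2.753 Myr.
Sorted longest-first: Cisuralian (25.89), Terreneuvian (17.8), Furongian (11.6), Oligocene (10.87), Pliocene (2.753), Holocene (0.0117).
The fourth longest is Oligocene at 10.87 Myr.

Oligocene, 10.87 million years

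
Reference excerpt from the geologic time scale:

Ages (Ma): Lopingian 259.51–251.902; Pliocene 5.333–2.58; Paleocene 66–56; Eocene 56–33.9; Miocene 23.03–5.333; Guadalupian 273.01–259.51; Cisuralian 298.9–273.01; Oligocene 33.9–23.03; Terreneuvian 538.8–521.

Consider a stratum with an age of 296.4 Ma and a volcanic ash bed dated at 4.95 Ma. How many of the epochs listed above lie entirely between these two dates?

296.4 Ma sits inside the Cisuralian (298.9–273.01) and 4.95 Ma inside the Pliocene (5.333–2.58); neither of those is wholly between the two dates.
The listed epochs lying completely between them are Guadalupian, Lopingian, Paleocene, Eocene, Oligocene, Miocene — 6 in all.

6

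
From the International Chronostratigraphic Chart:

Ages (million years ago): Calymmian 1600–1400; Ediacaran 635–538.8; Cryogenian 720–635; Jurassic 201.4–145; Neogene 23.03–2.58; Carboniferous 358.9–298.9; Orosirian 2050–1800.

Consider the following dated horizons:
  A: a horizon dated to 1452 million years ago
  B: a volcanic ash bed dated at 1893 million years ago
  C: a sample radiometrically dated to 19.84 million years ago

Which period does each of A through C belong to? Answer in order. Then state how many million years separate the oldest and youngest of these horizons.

A — Calymmian; B — Orosirian; C — Neogene; span 1873.16 million years

Match each age against the start–end ranges in the excerpt: A = 1452 Ma → Calymmian (1600–1400); B = 1893 Ma → Orosirian (2050–1800); C = 19.84 Ma → Neogene (23.03–2.58).
The largest age is 1893 Ma and the smallest is 19.84 Ma; their difference is 1873.16 Myr.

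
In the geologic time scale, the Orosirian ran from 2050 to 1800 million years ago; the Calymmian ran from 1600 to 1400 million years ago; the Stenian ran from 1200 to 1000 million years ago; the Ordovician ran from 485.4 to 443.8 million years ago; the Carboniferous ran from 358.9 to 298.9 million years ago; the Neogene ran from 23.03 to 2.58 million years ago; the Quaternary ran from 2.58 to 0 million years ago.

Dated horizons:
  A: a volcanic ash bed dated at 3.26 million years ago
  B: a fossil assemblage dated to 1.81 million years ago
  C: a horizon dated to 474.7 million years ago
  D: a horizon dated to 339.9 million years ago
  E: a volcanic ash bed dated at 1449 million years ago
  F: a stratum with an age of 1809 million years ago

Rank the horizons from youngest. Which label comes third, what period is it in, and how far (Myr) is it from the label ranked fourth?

D, in the Carboniferous; 134.8 million years to C

Sorted youngest-first by Ma: B (1.81), A (3.26), D (339.9), C (474.7), E (1449), F (1809).
The third youngest is D at 339.9 Ma, which lies in 358.9–298.9 Ma: the Carboniferous.
The fourth youngest is C at 474.7 Ma; separation = |339.9 − 474.7| = 134.8 Myr.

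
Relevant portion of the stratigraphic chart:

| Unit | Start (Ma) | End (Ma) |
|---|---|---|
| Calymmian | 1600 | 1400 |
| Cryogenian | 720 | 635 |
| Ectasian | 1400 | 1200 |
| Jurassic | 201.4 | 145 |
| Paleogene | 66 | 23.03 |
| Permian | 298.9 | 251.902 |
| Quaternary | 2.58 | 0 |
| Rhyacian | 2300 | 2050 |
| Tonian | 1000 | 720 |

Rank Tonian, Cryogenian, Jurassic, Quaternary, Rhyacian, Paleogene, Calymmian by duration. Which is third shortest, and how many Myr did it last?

Jurassic, 56.4 million years

Start − end for each: Tonian 1000 − 720 = 280; Cryogenian 720 − 635 = 85; Jurassic 201.4 − 145 = 56.4; Quaternary 2.58 − 0 = 2.58; Rhyacian 2300 − 2050 = 250; Paleogene 66 − 23.03 = 42.97; Calymmian 1600 − 1400 = 200.
Ranking these from shortest: Quaternary < Paleogene < Jurassic < Cryogenian < Calymmian < Rhyacian < Tonian.
Position 3 in that ranking is Jurassic, which lasted 56.4 Myr.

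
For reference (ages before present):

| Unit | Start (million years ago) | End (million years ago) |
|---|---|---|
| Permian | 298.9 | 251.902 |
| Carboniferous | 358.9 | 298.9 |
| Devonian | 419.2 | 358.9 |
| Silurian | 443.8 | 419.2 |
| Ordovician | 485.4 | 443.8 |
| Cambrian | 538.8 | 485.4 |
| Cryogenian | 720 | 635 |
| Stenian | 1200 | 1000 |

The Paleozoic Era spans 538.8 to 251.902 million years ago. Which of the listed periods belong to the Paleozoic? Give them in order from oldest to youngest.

Cambrian, Ordovician, Silurian, Devonian, Carboniferous, Permian

Periods with both bounds inside 538.8–251.902 Ma: Cambrian (538.8–485.4), Ordovician (485.4–443.8), Silurian (443.8–419.2), Devonian (419.2–358.9), Carboniferous (358.9–298.9), Permian (298.9–251.902).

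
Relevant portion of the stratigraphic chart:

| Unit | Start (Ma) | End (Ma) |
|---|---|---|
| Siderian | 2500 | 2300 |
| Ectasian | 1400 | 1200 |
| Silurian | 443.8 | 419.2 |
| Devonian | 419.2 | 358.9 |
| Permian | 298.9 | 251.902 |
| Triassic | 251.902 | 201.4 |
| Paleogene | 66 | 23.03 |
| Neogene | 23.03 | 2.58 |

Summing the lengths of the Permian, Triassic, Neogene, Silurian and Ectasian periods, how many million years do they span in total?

342.55 million years

Duration is start − end for each: (298.9 − 251.902) + (251.902 − 201.4) + (23.03 − 2.58) + (443.8 − 419.2) + (1400 − 1200).
That is 46.998 + 50.502 + 20.45 + 24.6 + 200, which totals 342.55 million years.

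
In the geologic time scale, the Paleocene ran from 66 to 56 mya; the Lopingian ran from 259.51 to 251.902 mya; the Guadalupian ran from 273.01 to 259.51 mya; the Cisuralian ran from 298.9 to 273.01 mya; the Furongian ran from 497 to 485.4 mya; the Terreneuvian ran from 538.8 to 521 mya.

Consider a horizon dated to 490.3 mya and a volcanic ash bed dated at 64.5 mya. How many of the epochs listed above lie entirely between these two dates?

3

490.3 Ma sits inside the Furongian (497–485.4) and 64.5 Ma inside the Paleocene (66–56); neither of those is wholly between the two dates.
The listed epochs lying completely between them are Cisuralian, Guadalupian, Lopingian — 3 in all.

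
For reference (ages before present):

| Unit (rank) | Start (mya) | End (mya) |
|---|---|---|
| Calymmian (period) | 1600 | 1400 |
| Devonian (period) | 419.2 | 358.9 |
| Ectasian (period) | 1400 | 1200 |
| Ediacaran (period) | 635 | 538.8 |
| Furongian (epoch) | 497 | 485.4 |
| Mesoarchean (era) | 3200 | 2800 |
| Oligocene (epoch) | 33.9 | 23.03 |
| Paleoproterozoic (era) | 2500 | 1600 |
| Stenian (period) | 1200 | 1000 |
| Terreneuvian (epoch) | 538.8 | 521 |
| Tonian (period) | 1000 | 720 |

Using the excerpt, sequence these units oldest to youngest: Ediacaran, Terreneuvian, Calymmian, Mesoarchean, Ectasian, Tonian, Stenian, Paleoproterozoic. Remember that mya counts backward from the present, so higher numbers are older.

Sorting by start age (descending Ma, since larger Ma = older): Mesoarchean began 3200, Paleoproterozoic began 2500, Calymmian began 1600, Ectasian began 1400, Stenian began 1200, Tonian began 1000, Ediacaran began 635, Terreneuvian began 538.8.

Mesoarchean, Paleoproterozoic, Calymmian, Ectasian, Stenian, Tonian, Ediacaran, Terreneuvian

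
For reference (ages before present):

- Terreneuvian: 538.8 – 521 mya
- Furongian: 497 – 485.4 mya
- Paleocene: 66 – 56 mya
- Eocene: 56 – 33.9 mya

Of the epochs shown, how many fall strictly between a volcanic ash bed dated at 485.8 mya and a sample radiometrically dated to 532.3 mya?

The older date is 532.3 Ma and the younger is 485.8 Ma.
No epoch both begins after 532.3 Ma and ends before 485.8 Ma, so the count is 0.

0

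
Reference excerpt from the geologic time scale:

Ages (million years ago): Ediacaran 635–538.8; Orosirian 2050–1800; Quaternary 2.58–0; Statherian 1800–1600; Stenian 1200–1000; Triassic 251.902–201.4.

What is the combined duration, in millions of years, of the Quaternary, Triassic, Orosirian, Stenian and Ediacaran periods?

599.282 million years

Each duration: Quaternary = 2.58; Triassic = 50.502; Orosirian = 250; Stenian = 200; Ediacaran = 96.2.
Sum: 2.58 + 50.502 + 250 + 200 + 96.2 = 599.282 Myr.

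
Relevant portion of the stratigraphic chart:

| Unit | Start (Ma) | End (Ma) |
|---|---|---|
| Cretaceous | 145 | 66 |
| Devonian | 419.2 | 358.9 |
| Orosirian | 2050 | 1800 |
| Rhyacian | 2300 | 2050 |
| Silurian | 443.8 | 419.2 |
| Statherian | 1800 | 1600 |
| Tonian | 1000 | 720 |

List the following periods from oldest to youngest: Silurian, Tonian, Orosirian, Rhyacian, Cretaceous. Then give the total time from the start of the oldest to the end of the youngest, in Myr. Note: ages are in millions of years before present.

Rhyacian, Orosirian, Tonian, Silurian, Cretaceous; total span 2234 Myr

Start ages (Ma): Rhyacian 2300, Orosirian 2050, Tonian 1000, Silurian 443.8, Cretaceous 145.
Ordered oldest to youngest: Rhyacian, Orosirian, Tonian, Silurian, Cretaceous.
Span = 2300 − 66 = 2234 Myr.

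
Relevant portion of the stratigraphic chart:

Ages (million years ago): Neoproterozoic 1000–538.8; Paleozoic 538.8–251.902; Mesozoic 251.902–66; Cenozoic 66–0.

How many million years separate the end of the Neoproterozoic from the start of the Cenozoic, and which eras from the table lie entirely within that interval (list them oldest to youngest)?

End of Neoproterozoic = 538.8 Ma; start of Cenozoic = 66 Ma.
Gap = 538.8 − 66 = 472.8 Myr.
Eras wholly inside 538.8–66 Ma: Paleozoic (538.8–251.902), Mesozoic (251.902–66).

472.8 million years; Paleozoic, Mesozoic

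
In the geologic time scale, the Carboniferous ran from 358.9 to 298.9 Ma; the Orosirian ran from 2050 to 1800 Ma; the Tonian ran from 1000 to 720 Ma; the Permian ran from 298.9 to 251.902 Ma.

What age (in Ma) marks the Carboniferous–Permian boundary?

298.9 Ma

The Carboniferous ends and the Permian begins at 298.9 Ma.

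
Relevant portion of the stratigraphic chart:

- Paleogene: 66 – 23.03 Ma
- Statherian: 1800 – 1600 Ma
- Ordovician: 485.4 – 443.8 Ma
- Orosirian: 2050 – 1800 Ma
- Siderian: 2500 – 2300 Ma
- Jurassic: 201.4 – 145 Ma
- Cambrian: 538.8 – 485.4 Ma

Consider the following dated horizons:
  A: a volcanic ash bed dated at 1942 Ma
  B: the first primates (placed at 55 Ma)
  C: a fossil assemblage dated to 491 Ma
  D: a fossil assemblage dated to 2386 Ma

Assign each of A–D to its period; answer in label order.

A: 1942 Ma lies in 2050–1800 Ma, so Orosirian.
B: 55 Ma lies in 66–23.03 Ma, so Paleogene.
C: 491 Ma lies in 538.8–485.4 Ma, so Cambrian.
D: 2386 Ma lies in 2500–2300 Ma, so Siderian.

A — Orosirian; B — Paleogene; C — Cambrian; D — Siderian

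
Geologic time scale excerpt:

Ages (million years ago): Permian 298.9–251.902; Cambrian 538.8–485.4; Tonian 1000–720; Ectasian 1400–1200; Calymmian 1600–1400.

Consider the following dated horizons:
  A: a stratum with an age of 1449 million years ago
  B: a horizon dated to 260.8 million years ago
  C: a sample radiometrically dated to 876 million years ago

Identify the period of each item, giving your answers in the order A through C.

A — Calymmian; B — Permian; C — Tonian

Match each age against the start–end ranges in the excerpt: A = 1449 Ma → Calymmian (1600–1400); B = 260.8 Ma → Permian (298.9–251.902); C = 876 Ma → Tonian (1000–720).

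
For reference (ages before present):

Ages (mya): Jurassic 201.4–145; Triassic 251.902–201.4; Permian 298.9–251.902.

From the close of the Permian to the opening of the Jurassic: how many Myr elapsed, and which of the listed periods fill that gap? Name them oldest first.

50.502 million years; Triassic

End of Permian = 251.902 Ma; start of Jurassic = 201.4 Ma.
Gap = 251.902 − 201.4 = 50.502 Myr.
Periods wholly inside 251.902–201.4 Ma: Triassic (251.902–201.4).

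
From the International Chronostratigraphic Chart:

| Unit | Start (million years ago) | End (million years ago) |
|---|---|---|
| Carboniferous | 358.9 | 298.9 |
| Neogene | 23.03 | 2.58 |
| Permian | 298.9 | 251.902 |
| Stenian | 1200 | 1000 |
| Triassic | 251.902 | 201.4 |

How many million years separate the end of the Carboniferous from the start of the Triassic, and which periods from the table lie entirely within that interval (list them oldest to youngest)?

46.998 million years; Permian

End of Carboniferous = 298.9 Ma; start of Triassic = 251.902 Ma.
Gap = 298.9 − 251.902 = 46.998 Myr.
Periods wholly inside 298.9–251.902 Ma: Permian (298.9–251.902).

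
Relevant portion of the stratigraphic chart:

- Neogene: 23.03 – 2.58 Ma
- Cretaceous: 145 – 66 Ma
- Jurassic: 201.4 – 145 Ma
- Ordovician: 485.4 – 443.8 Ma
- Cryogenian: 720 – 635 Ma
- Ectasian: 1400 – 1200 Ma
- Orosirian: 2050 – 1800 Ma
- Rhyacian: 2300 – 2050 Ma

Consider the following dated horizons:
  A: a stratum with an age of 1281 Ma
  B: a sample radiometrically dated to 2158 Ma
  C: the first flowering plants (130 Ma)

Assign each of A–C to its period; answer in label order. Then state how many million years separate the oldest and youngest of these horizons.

A — Ectasian; B — Rhyacian; C — Cretaceous; span 2028 million years

A: 1281 Ma lies in 1400–1200 Ma, so Ectasian.
B: 2158 Ma lies in 2300–2050 Ma, so Rhyacian.
C: 130 Ma lies in 145–66 Ma, so Cretaceous.
Oldest = 2158 Ma, youngest = 130 Ma → span 2028 Myr.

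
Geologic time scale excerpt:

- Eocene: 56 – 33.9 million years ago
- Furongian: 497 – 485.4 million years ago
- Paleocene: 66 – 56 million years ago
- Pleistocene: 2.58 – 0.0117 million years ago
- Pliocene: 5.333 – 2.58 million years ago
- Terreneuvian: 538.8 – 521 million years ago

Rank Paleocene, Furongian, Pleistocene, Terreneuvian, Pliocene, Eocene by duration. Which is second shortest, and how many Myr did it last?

Pliocene, 2.753 million years

Start − end for each: Paleocene 66 − 56 = 10; Furongian 497 − 485.4 = 11.6; Pleistocene 2.58 − 0.0117 = 2.5683; Terreneuvian 538.8 − 521 = 17.8; Pliocene 5.333 − 2.58 = 2.753; Eocene 56 − 33.9 = 22.1.
Ranking these from shortest: Pleistocene < Pliocene < Paleocene < Furongian < Terreneuvian < Eocene.
Position 2 in that ranking is Pliocene, which lasted 2.753 Myr.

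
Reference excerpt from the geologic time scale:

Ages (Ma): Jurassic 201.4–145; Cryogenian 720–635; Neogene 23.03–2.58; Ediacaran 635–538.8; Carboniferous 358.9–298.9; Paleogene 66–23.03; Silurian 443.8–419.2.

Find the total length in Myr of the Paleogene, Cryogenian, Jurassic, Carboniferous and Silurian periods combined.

268.97 million years

Each duration: Paleogene = 42.97; Cryogenian = 85; Jurassic = 56.4; Carboniferous = 60; Silurian = 24.6.
Sum: 42.97 + 85 + 56.4 + 60 + 24.6 = 268.97 Myr.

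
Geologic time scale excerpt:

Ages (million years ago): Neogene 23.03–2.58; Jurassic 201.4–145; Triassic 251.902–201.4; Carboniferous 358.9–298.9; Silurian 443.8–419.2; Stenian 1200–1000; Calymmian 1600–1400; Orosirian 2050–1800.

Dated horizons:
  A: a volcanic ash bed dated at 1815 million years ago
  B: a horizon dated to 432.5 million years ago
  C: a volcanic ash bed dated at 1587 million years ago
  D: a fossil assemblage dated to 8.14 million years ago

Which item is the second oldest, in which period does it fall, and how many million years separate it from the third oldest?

Larger Ma means older, so oldest first: A 1815 > C 1587 > B 432.5 > D 8.14.
Counting 2 along gives C (1587 Ma); the excerpt puts that inside the Calymmian, 1600–1400 Ma.
Next in line is B (432.5 Ma), and 1587 − 432.5 = 1154.5 Myr.

C, in the Calymmian; 1154.5 million years to B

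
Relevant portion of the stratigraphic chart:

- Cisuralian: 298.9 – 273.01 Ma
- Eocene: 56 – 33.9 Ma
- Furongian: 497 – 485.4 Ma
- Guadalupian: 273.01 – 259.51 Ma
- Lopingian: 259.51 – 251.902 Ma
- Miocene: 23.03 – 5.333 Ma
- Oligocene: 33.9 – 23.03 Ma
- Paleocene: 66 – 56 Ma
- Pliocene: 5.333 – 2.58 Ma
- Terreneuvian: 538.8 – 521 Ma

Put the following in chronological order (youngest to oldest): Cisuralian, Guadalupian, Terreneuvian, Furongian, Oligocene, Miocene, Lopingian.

The oldest of these is Terreneuvian (starts 538.8 Ma) and the youngest is Miocene (ends 5.333 Ma).
In between, by decreasing start age: Furongian (497), Cisuralian (298.9), Guadalupian (273.01), Lopingian (259.51), Oligocene (33.9).
Listing youngest first means reversing that sequence.

Miocene, Oligocene, Lopingian, Guadalupian, Cisuralian, Furongian, Terreneuvian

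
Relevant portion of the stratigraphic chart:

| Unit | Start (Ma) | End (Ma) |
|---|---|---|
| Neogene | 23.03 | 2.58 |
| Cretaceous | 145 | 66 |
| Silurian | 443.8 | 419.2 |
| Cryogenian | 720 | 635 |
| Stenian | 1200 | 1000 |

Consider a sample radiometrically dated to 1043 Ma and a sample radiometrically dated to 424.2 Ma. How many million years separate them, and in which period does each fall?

618.8 million years apart; the first in the Stenian, the second in the Silurian

Elapsed time: 1043 − 424.2 = 618.8 Myr.
1043 Ma lies within 1200–1000 Ma: Stenian.
424.2 Ma lies within 443.8–419.2 Ma: Silurian.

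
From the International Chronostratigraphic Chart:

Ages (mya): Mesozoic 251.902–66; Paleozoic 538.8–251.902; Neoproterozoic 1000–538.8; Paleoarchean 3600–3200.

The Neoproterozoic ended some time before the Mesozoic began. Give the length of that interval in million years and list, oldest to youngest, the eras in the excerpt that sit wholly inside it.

286.898 million years; Paleozoic

The Neoproterozoic closes at 538.8 Ma and the Mesozoic opens at 251.902 Ma, so the interval is 538.8 − 251.902 = 286.898 Myr.
An era fits inside if it starts at or after 538.8 Ma and ends at or before 251.902 Ma; oldest first that gives Paleozoic.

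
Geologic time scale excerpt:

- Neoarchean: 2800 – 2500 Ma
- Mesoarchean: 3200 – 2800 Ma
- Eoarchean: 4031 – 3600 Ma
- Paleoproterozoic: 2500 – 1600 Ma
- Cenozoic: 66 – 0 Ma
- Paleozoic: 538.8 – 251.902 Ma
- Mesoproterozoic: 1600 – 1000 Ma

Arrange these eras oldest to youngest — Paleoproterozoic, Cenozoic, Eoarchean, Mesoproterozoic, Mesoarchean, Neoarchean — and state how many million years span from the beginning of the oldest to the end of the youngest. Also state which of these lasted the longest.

Start ages (Ma): Eoarchean 4031, Mesoarchean 3200, Neoarchean 2800, Paleoproterozoic 2500, Mesoproterozoic 1600, Cenozoic 66.
Ordered oldest to youngest: Eoarchean, Mesoarchean, Neoarchean, Paleoproterozoic, Mesoproterozoic, Cenozoic.
Span = 4031 − 0 = 4031 Myr.
Durations: Mesoarchean 400, Cenozoic 66, Paleoproterozoic 900, Mesoproterozoic 600, Neoarchean 300, Eoarchean 431 → longest is Paleoproterozoic (900 Myr).

Eoarchean → Mesoarchean → Neoarchean → Paleoproterozoic → Mesoproterozoic → Cenozoic; total span 4031 Myr; longest is Paleoproterozoic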